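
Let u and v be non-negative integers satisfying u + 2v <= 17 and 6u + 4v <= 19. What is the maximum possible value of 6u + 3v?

18

Relaxing integrality, the LP optimum is 19.00 at (u,v) = (3.17, 0), which is not an integer point.
(u,v)=(3,0) is feasible, giving 18.
(u,v)=(2,1) is feasible, giving 15.
The best lattice point is (3,0), giving 18.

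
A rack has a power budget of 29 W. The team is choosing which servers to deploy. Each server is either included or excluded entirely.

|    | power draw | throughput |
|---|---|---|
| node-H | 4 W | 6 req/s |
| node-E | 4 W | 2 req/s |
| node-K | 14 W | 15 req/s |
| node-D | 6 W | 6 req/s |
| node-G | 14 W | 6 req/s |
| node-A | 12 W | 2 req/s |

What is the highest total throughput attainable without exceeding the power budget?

29

Allowing fractional choices, the relaxed optimum would be about 29.4, but servers are indivisible.
node-H + node-K + node-D: power draw 4 + 14 + 6 = 24 ≤ 29, throughput 6 + 15 + 6 = 27.
node-H + node-E + node-K + node-D: power draw 4 + 4 + 14 + 6 = 28 ≤ 29, throughput 6 + 2 + 15 + 6 = 29.
Best is node-H, node-E, node-K, and node-D with total throughput 29.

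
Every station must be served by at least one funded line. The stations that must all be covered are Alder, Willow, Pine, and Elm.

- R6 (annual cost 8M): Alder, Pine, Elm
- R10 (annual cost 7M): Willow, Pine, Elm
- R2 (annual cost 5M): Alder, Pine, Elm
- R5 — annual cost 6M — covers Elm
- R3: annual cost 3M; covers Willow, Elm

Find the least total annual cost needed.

This is an integer covering problem.
Choose R2 and R3: together they cover Alder, Willow, Pine, Elm — every station.
Total annual cost: 5 + 3 = 8.

8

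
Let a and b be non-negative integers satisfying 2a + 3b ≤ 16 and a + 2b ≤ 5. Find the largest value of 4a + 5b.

20

(a,b)=(5,0): 2·5+3·0=10≤16, 1·5+2·0=5≤5, objective 20.
(a,b)=(4,0): 2·4+3·0=8≤16, 1·4+2·0=4≤5, objective 16.
The best lattice point is (5,0), giving 20.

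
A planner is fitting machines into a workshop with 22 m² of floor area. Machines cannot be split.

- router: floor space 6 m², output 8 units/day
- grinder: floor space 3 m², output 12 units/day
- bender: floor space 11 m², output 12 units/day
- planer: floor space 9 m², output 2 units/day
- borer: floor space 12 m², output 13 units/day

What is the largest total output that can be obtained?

33

grinder + borer: floor space 3 + 12 = 15 ≤ 22, output 12 + 13 = 25.
router + grinder + bender: floor space 6 + 3 + 11 = 20 ≤ 22, output 8 + 12 + 12 = 32.
router + grinder + borer: floor space 6 + 3 + 12 = 21 ≤ 22, output 8 + 12 + 13 = 33.
Best is router, grinder, and borer with total output 33.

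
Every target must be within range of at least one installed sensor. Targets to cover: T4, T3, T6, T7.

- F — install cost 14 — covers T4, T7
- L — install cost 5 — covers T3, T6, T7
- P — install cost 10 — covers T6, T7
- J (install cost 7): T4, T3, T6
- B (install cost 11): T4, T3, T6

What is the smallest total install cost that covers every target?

12

Choose L and J: together they cover T4, T3, T6, T7 — every target.
Total install cost: 5 + 7 = 12.
No cover costs less than 12.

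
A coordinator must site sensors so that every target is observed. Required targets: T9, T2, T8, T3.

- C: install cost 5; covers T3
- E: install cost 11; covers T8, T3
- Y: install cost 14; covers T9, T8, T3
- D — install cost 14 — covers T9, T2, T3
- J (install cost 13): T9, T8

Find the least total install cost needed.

Choose E and D: together they cover T9, T2, T8, T3 — every target.
Total install cost: 11 + 14 = 25.

25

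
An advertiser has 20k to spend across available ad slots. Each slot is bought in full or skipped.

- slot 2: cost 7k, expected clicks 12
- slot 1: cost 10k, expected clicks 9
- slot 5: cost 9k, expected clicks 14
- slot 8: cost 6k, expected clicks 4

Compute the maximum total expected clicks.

26

Treat it as a binary knapsack problem.
Take slot 2 and slot 5: cost 7 + 9 = 16 ≤ 20, expected clicks 12 + 14 = 26.
No other feasible combination does better.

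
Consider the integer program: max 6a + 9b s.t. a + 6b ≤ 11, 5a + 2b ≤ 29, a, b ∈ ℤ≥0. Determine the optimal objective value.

39

Relaxing integrality, the LP optimum is 40.93 at (a,b) = (5.43, 0.929), which is not an integer point.
(a,b)=(5,1): 1·5+6·1=11≤11, 5·5+2·1=27≤29, objective 39.
(a,b)=(4,1): 1·4+6·1=10≤11, 5·4+2·1=22≤29, objective 33.
(a,b)=(5,0): 1·5+6·0=5≤11, 5·5+2·0=25≤29, objective 30.
No feasible integer point exceeds 39.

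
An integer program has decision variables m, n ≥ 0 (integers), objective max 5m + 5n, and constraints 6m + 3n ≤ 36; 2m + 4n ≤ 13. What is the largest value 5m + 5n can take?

(m,n)=(6,0): 6·6+3·0=36≤36, 2·6+4·0=12≤13, objective 30.
(m,n)=(5,0): 6·5+3·0=30≤36, 2·5+4·0=10≤13, objective 25.
(m,n)=(4,1): 6·4+3·1=27≤36, 2·4+4·1=12≤13, objective 25.
No feasible integer point exceeds 30.

30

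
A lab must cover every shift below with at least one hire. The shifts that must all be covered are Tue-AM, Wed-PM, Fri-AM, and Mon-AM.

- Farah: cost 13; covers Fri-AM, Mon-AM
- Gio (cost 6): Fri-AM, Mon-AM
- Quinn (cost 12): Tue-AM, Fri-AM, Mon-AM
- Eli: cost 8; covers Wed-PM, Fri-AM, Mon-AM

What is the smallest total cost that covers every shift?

Choose Quinn and Eli: together they cover Tue-AM, Wed-PM, Fri-AM, Mon-AM — every shift.
Total cost: 12 + 8 = 20.
No cover costs less than 20.

20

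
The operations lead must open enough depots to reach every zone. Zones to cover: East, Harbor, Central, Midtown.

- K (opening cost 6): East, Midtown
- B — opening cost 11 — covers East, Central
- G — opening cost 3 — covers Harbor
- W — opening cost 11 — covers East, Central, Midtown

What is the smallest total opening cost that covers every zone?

The greedy cost-per-new-zone heuristic would pick K, G, and B for 20, but a cheaper cover exists.
Choose G and W: together they cover East, Harbor, Central, Midtown — every zone.
Total opening cost: 3 + 11 = 14.
No cover costs less than 14.

14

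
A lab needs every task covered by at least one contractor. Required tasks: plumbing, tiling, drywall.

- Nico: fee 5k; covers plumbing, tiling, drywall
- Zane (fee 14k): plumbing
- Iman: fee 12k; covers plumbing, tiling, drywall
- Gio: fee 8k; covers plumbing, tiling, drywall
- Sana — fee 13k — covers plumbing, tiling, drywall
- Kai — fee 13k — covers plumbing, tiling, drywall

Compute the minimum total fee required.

Nico alone covers plumbing, tiling, drywall — every task.
Total fee: 5.
No cover costs less than 5.

5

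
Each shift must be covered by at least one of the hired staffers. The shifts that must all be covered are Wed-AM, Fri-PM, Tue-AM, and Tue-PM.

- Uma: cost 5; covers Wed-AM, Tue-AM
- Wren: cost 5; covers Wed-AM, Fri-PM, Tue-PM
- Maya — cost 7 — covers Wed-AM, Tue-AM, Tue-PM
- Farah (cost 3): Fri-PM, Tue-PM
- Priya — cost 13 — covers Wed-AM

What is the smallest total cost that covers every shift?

Choose Uma and Farah: together they cover Wed-AM, Fri-PM, Tue-AM, Tue-PM — every shift.
Total cost: 5 + 3 = 8.

8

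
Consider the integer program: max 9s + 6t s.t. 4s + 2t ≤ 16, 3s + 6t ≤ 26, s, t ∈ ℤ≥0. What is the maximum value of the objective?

(s,t)=(3,2) is feasible, giving 39.
(s,t)=(2,3) is feasible, giving 36.
No feasible integer point exceeds 39.

39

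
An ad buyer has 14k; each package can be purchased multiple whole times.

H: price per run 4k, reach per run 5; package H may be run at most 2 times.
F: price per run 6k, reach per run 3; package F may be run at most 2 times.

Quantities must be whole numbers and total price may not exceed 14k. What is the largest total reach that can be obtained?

2×H and 1×F: price 14 ≤ 14, reach 2·5 + 1·3 = 13.
2×H: price 8 ≤ 14, reach 2·5 = 10.
Best is 13.

13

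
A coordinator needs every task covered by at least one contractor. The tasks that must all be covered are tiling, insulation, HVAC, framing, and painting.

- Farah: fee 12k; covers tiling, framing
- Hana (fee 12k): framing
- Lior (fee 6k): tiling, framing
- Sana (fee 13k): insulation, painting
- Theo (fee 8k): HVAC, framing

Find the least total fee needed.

27

Choose Lior, Sana, and Theo: together they cover tiling, insulation, HVAC, framing, painting — every task.
Total fee: 6 + 13 + 8 = 27.
No cover costs less than 27.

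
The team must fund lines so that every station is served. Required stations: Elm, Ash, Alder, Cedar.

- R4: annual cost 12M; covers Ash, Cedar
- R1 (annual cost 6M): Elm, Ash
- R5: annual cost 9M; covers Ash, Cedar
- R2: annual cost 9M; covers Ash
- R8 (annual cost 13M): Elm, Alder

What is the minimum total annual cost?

The greedy cost-per-new-station heuristic would pick R1, R5, and R8 for 28, but a cheaper cover exists.
Choose R5 and R8: together they cover Elm, Ash, Alder, Cedar — every station.
Total annual cost: 9 + 13 = 22.
No cover costs less than 22.

22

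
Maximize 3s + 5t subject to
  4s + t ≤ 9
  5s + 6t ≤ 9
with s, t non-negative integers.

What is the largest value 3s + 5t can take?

5

(s,t)=(0,1) is feasible, giving 5.
(s,t)=(1,0) is feasible, giving 3.
(s,t)=(0,0) is feasible, giving 0.
The best lattice point is (0,1), giving 5.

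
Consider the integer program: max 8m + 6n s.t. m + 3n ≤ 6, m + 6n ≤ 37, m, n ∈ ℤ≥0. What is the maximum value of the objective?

(m,n)=(6,0): 1·6+3·0=6≤6, 1·6+6·0=6≤37, objective 48.
(m,n)=(5,0): 1·5+3·0=5≤6, 1·5+6·0=5≤37, objective 40.
The best lattice point is (6,0), giving 48.

48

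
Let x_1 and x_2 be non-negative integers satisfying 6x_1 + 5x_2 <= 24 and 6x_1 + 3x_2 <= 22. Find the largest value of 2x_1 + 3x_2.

12

Relaxing integrality, the LP optimum is 14.40 at (x_1,x_2) = (0, 4.8), which is not an integer point.
(x_1,x_2)=(0,4): 6·0+5·4=20≤24, 6·0+3·4=12≤22, objective 12.
(x_1,x_2)=(1,3): 6·1+5·3=21≤24, 6·1+3·3=15≤22, objective 11.
(x_1,x_2)=(0,3): 6·0+5·3=15≤24, 6·0+3·3=9≤22, objective 9.
No feasible integer point exceeds 12.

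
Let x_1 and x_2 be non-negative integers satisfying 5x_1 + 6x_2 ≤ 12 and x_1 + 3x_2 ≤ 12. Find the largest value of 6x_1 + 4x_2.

12

(x_1,x_2)=(2,0) is feasible, giving 12.
(x_1,x_2)=(1,1) is feasible, giving 10.
Maximum is 12 at (x_1,x_2)=(2,0).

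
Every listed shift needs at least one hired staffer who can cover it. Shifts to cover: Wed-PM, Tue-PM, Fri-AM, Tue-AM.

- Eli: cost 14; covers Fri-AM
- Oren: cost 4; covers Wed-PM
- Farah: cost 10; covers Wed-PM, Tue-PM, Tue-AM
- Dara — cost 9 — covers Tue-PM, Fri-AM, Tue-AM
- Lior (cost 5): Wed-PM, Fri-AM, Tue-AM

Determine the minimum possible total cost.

13

This is a weighted set-cover instance.
The greedy cost-per-new-shift heuristic would pick Lior and Dara for 14, but a cheaper cover exists.
Choose Oren and Dara: together they cover Wed-PM, Tue-PM, Fri-AM, Tue-AM — every shift.
Total cost: 4 + 9 = 13.
No cover costs less than 13.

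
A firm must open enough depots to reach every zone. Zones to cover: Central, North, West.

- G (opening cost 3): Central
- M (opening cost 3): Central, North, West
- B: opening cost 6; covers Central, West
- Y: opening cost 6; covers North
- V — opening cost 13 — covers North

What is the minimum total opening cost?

M alone covers Central, North, West — every zone.
Total opening cost: 3.

3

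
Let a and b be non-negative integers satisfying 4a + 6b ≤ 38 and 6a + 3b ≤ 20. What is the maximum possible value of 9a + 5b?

Relaxing integrality, the LP optimum is 33.08 at (a,b) = (0.25, 6.17), which is not an integer point.
(a,b)=(0,6): 4·0+6·6=36≤38, 6·0+3·6=18≤20, objective 30.
(a,b)=(0,5): 4·0+6·5=30≤38, 6·0+3·5=15≤20, objective 25.
The best lattice point is (0,6), giving 30.

30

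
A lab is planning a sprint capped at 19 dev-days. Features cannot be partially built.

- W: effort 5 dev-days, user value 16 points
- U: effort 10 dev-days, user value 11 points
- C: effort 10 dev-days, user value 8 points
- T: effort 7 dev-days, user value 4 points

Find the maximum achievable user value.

This is an integer program with binary decision variables.
Take W and U: effort 5 + 10 = 15 ≤ 19, user value 16 + 11 = 27.
No other feasible combination does better.

27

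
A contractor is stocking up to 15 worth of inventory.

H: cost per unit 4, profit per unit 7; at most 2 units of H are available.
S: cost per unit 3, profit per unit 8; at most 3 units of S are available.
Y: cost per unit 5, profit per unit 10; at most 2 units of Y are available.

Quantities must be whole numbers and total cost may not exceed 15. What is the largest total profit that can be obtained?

34

This is a bounded integer knapsack.
Take 3×S and 1×Y: cost 14 ≤ 15, profit 3·8 + 1·10 = 34.
S has the best ratio (8/3) and is taken to its limit of 3; remaining capacity is filled optimally with the others.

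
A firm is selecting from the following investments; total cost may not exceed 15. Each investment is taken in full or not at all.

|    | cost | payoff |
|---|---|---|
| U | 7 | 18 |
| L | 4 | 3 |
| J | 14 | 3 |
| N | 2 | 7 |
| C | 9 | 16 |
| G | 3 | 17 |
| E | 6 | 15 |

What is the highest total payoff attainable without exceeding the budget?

42

Take U, N, and G: cost 7 + 2 + 3 = 12 ≤ 15, payoff 18 + 7 + 17 = 42.
No feasible combination exceeds this.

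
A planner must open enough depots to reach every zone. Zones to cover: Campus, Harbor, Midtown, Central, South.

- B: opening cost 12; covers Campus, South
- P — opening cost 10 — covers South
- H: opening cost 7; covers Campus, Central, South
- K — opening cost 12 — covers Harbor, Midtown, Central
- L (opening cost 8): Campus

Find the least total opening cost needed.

Choose H and K: together they cover Campus, Harbor, Midtown, Central, South — every zone.
Total opening cost: 7 + 12 = 19.
No cover costs less than 19.

19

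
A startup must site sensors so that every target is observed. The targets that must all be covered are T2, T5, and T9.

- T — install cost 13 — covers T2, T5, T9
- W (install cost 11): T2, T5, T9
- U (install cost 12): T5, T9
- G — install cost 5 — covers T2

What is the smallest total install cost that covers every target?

11

W alone covers T2, T5, T9 — every target.
Total install cost: 11.
No cover costs less than 11.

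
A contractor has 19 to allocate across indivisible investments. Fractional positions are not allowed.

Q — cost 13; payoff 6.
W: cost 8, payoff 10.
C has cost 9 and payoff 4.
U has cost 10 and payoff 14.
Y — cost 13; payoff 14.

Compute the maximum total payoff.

Allowing fractional choices, the relaxed optimum would be about 25.1, but investments are indivisible.
C + U: cost 9 + 10 = 19 ≤ 19, payoff 4 + 14 = 18.
W + U: cost 8 + 10 = 18 ≤ 19, payoff 10 + 14 = 24.
Best is W and U with total payoff 24.

24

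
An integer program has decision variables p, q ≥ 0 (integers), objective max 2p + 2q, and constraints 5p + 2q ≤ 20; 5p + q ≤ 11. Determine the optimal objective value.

20

(p,q)=(0,10): 5·0+2·10=20≤20, 5·0+1·10=10≤11, objective 20.
(p,q)=(0,9): 5·0+2·9=18≤20, 5·0+1·9=9≤11, objective 18.
Maximum is 20 at (p,q)=(0,10).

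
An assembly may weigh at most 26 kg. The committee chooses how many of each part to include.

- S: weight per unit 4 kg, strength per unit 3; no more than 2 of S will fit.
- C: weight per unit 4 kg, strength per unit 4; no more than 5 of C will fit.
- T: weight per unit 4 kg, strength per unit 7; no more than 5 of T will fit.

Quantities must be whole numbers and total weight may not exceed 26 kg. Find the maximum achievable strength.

39

This is a bounded integer knapsack.
Take 1×C and 5×T: weight 24 ≤ 26, strength 1·4 + 5·7 = 39.
T has the best ratio (7/4) and is taken to its limit of 5; remaining capacity is filled optimally with the others.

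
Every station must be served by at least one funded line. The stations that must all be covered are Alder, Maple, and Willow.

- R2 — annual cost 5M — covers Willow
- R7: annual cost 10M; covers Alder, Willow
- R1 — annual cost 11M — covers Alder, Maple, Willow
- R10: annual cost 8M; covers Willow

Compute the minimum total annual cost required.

11

R1 alone covers Alder, Maple, Willow — every station.
Total annual cost: 11.
No cover costs less than 11.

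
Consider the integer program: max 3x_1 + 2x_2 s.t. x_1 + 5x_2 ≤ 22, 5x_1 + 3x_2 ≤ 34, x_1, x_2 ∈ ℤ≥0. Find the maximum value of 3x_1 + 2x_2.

21

Relaxing integrality, the LP optimum is 21.09 at (x_1,x_2) = (4.73, 3.45), which is not an integer point.
(x_1,x_2)=(5,3): 1·5+5·3=20≤22, 5·5+3·3=34≤34, objective 21.
(x_1,x_2)=(5,2): 1·5+5·2=15≤22, 5·5+3·2=31≤34, objective 19.
The best lattice point is (5,3), giving 21.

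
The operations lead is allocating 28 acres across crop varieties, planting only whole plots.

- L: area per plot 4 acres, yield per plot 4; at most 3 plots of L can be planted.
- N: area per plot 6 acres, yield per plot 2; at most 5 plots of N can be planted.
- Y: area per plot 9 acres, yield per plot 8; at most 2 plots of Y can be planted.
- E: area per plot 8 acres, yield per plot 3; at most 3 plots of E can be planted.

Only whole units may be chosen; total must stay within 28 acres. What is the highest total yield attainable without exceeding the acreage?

24

2×L and 2×Y: area 26 ≤ 28, yield 2·4 + 2·8 = 24.
1×L, 1×N, and 2×Y: area 28 ≤ 28, yield 1·4 + 1·2 + 2·8 = 22.
Best is 24.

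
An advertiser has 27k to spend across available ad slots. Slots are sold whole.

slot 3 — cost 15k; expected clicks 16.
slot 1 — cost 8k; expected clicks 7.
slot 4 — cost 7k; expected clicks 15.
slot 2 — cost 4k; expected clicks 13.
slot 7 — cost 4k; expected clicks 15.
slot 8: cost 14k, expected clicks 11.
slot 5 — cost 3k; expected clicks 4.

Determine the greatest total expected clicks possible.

Allowing fractional choices, the relaxed optimum would be about 56.6, but ad slots are indivisible.
slot 1 + slot 4 + slot 2 + slot 7: cost 8 + 7 + 4 + 4 = 23 ≤ 27, expected clicks 7 + 15 + 13 + 15 = 50.
slot 1 + slot 4 + slot 2 + slot 7 + slot 5: cost 8 + 7 + 4 + 4 + 3 = 26 ≤ 27, expected clicks 7 + 15 + 13 + 15 + 4 = 54.
Best is slot 1, slot 4, slot 2, slot 7, and slot 5 with total expected clicks 54.

54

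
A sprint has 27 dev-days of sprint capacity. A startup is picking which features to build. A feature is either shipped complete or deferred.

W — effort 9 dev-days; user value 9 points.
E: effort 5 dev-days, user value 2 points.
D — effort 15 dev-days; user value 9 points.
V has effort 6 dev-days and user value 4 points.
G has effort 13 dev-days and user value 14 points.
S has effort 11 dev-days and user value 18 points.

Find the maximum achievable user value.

This is a 0-1 knapsack instance.
Allowing fractional choices, the relaxed optimum would be about 35.0, but features are indivisible.
W + E + S: effort 9 + 5 + 11 = 25 ≤ 27, user value 9 + 2 + 18 = 29.
W + V + S: effort 9 + 6 + 11 = 26 ≤ 27, user value 9 + 4 + 18 = 31.
G + S: effort 13 + 11 = 24 ≤ 27, user value 14 + 18 = 32.
Best is G and S with total user value 32.

32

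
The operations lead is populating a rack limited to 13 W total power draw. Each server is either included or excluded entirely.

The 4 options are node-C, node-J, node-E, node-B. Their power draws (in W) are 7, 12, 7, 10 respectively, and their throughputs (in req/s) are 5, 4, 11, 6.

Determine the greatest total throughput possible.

Treat it as a binary knapsack problem.
Take node-E: power draw 7 ≤ 13, throughput 11.
No other feasible combination does better.

11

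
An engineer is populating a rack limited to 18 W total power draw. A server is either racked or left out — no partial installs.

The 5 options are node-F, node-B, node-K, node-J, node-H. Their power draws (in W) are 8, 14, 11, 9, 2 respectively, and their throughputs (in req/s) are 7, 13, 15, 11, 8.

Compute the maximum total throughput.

23

node-J + node-H: power draw 9 + 2 = 11 ≤ 18, throughput 11 + 8 = 19.
node-B + node-H: power draw 14 + 2 = 16 ≤ 18, throughput 13 + 8 = 21.
node-K + node-H: power draw 11 + 2 = 13 ≤ 18, throughput 15 + 8 = 23.
Best is node-K and node-H with total throughput 23.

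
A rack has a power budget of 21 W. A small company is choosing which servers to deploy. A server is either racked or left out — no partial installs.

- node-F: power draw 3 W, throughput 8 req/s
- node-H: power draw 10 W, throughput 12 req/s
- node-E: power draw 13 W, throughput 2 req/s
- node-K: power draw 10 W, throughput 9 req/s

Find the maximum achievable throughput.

node-H + node-K: power draw 10 + 10 = 20 ≤ 21, throughput 12 + 9 = 21.
node-F + node-K: power draw 3 + 10 = 13 ≤ 21, throughput 8 + 9 = 17.
node-F + node-H: power draw 3 + 10 = 13 ≤ 21, throughput 8 + 12 = 20.
Best is node-H and node-K with total throughput 21.

21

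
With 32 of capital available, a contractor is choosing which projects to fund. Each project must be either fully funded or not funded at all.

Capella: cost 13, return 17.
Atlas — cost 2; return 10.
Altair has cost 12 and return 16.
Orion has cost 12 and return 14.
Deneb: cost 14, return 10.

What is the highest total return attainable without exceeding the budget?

43

Treat it as a binary knapsack problem.
Allowing fractional choices, the relaxed optimum would be about 48.8, but projects are indivisible.
Capella + Atlas + Orion: cost 13 + 2 + 12 = 27 ≤ 32, return 17 + 10 + 14 = 41.
Capella + Atlas + Altair: cost 13 + 2 + 12 = 27 ≤ 32, return 17 + 10 + 16 = 43.
Atlas + Altair + Orion: cost 2 + 12 + 12 = 26 ≤ 32, return 10 + 16 + 14 = 40.
Best is Capella, Atlas, and Altair with total return 43.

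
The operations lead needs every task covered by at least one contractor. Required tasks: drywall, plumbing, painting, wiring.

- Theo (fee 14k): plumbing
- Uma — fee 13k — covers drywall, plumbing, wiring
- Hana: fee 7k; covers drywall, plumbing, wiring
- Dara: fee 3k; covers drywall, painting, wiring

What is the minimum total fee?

This is a weighted set-cover instance.
Choose Hana and Dara: together they cover drywall, plumbing, painting, wiring — every task.
Total fee: 7 + 3 = 10.
No cover costs less than 10.

10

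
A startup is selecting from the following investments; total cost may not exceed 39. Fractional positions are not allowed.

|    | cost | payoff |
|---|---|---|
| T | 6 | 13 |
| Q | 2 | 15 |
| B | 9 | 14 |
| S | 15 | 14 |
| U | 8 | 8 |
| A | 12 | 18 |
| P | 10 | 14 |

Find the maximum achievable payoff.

74

This is an integer program with binary decision variables.
Take T, Q, B, A, and P: cost 6 + 2 + 9 + 12 + 10 = 39 ≤ 39, payoff 13 + 15 + 14 + 18 + 14 = 74.
No other feasible combination does better.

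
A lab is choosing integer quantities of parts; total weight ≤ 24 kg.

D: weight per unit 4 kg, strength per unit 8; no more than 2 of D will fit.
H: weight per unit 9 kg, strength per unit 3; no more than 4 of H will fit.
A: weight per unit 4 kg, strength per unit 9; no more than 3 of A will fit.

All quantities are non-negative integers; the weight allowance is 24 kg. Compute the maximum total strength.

A has the best ratio (9/4); taking only A gives at most 3×9 = 27 (stopped by the supply cap of 3).
Mixing does better — 2×D and 3×A: weight 20 ≤ 24, strength 2·8 + 3·9 = 43.

43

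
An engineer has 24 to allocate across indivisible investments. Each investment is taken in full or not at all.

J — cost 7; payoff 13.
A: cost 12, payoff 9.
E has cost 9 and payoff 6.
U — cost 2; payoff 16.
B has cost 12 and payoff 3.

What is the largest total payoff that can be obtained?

38

Allowing fractional choices, the relaxed optimum would be about 40.0, but investments are indivisible.
J + E + U: cost 7 + 9 + 2 = 18 ≤ 24, payoff 13 + 6 + 16 = 35.
J + A + U: cost 7 + 12 + 2 = 21 ≤ 24, payoff 13 + 9 + 16 = 38.
Best is J, A, and U with total payoff 38.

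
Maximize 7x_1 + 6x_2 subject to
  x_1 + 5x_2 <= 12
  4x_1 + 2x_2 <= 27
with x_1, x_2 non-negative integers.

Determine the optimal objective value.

(x_1,x_2)=(6,1): 1·6+5·1=11≤12, 4·6+2·1=26≤27, objective 48.
(x_1,x_2)=(6,0): 1·6+5·0=6≤12, 4·6+2·0=24≤27, objective 42.
Maximum is 48 at (x_1,x_2)=(6,1).

48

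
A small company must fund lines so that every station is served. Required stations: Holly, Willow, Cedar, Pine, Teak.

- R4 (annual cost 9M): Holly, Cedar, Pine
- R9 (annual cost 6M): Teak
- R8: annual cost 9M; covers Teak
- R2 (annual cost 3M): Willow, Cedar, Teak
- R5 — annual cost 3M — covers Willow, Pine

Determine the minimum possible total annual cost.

The greedy cost-per-new-station heuristic would pick R2, R5, and R4 for 15, but a cheaper cover exists.
Choose R4 and R2: together they cover Holly, Willow, Cedar, Pine, Teak — every station.
Total annual cost: 9 + 3 = 12.
No cover costs less than 12.

12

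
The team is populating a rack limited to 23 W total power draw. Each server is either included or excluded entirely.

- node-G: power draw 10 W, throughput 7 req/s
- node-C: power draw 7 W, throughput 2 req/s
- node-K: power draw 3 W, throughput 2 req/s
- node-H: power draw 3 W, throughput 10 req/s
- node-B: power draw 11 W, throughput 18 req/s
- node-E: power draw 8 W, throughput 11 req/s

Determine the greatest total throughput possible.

Treat it as a binary knapsack problem.
Take node-H, node-B, and node-E: power draw 3 + 11 + 8 = 22 ≤ 23, throughput 10 + 18 + 11 = 39.
No other feasible combination does better.

39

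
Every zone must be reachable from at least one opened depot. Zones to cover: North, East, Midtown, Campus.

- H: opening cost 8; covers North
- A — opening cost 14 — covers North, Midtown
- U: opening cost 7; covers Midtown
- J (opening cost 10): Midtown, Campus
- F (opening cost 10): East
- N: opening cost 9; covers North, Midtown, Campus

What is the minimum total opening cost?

19

Choose F and N: together they cover North, East, Midtown, Campus — every zone.
Total opening cost: 10 + 9 = 19.
No cover costs less than 19.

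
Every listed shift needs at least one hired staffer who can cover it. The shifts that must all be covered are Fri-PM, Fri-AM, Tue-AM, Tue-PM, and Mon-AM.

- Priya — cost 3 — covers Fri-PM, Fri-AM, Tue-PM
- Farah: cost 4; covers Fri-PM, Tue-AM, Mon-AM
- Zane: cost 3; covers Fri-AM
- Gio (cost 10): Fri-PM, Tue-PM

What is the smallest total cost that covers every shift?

Choose Priya and Farah: together they cover Fri-PM, Fri-AM, Tue-AM, Tue-PM, Mon-AM — every shift.
Total cost: 3 + 4 = 7.
No cover costs less than 7.

7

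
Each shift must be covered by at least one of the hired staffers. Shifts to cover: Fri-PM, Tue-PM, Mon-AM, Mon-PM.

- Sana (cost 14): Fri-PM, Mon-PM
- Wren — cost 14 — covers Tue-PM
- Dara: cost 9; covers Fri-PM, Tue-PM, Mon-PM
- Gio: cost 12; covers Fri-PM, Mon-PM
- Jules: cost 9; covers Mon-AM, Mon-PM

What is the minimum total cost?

18

Choose Dara and Jules: together they cover Fri-PM, Tue-PM, Mon-AM, Mon-PM — every shift.
Total cost: 9 + 9 = 18.
No cover costs less than 18.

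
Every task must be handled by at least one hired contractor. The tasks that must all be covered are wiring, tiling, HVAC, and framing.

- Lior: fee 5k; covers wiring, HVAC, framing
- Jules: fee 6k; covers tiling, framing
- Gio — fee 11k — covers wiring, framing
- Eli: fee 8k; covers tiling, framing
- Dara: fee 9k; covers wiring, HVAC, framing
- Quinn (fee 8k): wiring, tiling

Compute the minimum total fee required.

Choose Lior and Jules: together they cover wiring, tiling, HVAC, framing — every task.
Total fee: 5 + 6 = 11.
No cover costs less than 11.

11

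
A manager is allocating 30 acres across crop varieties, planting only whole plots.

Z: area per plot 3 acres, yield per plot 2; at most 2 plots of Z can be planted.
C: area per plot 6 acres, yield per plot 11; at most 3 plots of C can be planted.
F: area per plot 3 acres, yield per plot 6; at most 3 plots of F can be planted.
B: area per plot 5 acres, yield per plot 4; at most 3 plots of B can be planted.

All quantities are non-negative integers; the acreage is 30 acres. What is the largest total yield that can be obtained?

This is a bounded integer knapsack.
Take 1×Z, 3×C, and 3×F: area 30 ≤ 30, yield 1·2 + 3·11 + 3·6 = 53.
F has the best ratio (6/3) and is taken to its limit of 3; remaining capacity is filled optimally with the others.

53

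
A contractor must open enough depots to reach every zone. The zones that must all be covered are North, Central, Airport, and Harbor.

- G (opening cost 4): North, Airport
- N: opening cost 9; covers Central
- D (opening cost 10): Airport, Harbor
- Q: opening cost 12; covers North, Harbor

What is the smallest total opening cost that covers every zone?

This is an integer covering problem.
Choose G, N, and D: together they cover North, Central, Airport, Harbor — every zone.
Total opening cost: 4 + 9 + 10 = 23.
No cover costs less than 23.

23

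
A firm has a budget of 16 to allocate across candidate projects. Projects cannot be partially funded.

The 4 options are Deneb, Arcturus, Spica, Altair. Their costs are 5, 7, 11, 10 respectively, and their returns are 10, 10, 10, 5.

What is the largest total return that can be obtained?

20

Allowing fractional choices, the relaxed optimum would be about 23.6, but projects are indivisible.
Deneb + Arcturus: cost 5 + 7 = 12 ≤ 16, return 10 + 10 = 20.
Deneb + Altair: cost 5 + 10 = 15 ≤ 16, return 10 + 5 = 15.
Deneb + Spica: cost 5 + 11 = 16 ≤ 16, return 10 + 10 = 20.
The maximum return is 20; one optimal choice is Deneb and Arcturus.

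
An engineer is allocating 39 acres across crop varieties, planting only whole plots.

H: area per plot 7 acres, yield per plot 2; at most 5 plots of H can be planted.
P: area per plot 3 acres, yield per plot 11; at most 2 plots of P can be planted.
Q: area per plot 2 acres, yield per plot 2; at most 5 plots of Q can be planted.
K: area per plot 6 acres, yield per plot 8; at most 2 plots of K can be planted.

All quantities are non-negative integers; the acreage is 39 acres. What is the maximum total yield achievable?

50

P has the best ratio (11/3); taking only P gives at most 2×11 = 22 (stopped by the supply cap of 2).
Mixing does better — 1×H, 2×P, 5×Q, and 2×K: area 35 ≤ 39, yield 1·2 + 2·11 + 5·2 + 2·8 = 50.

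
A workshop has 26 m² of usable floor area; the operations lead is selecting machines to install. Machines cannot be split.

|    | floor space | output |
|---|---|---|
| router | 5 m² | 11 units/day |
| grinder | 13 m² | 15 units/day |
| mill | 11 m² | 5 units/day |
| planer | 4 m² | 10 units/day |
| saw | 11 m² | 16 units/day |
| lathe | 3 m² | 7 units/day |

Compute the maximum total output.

44

router + planer + saw + lathe: floor space 5 + 4 + 11 + 3 = 23 ≤ 26, output 11 + 10 + 16 + 7 = 44.
router + grinder + planer + lathe: floor space 5 + 13 + 4 + 3 = 25 ≤ 26, output 11 + 15 + 10 + 7 = 43.
router + planer + saw: floor space 5 + 4 + 11 = 20 ≤ 26, output 11 + 10 + 16 = 37.
Best is router, planer, saw, and lathe with total output 44.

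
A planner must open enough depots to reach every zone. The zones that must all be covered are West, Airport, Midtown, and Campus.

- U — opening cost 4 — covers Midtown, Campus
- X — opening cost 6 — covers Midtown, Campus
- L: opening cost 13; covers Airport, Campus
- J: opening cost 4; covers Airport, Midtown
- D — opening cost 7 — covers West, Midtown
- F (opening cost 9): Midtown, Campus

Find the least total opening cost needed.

15

Choose U, J, and D: together they cover West, Airport, Midtown, Campus — every zone.
Total opening cost: 4 + 4 + 7 = 15.
No cover costs less than 15.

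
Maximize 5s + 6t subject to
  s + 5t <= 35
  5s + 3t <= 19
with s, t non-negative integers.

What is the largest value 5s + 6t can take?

36

The continuous relaxation peaks at (0, 6.33) with value 38.00; rounding to a feasible lattice point costs some objective.
(s,t)=(0,6): 1·0+5·6=30≤35, 5·0+3·6=18≤19, objective 36.
(s,t)=(0,5): 1·0+5·5=25≤35, 5·0+3·5=15≤19, objective 30.
Maximum is 36 at (s,t)=(0,6).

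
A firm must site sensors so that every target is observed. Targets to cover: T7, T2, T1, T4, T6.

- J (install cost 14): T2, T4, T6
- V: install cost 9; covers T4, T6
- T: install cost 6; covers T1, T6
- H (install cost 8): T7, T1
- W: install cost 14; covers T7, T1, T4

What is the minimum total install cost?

Choose J and H: together they cover T7, T2, T1, T4, T6 — every target.
Total install cost: 14 + 8 = 22.

22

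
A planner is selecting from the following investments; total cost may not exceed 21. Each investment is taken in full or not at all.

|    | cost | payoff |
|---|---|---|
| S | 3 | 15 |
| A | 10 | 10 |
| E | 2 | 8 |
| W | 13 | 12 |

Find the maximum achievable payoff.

This is a 0-1 knapsack instance.
S + A + E: cost 3 + 10 + 2 = 15 ≤ 21, payoff 15 + 10 + 8 = 33.
S + W: cost 3 + 13 = 16 ≤ 21, payoff 15 + 12 = 27.
S + E + W: cost 3 + 2 + 13 = 18 ≤ 21, payoff 15 + 8 + 12 = 35.
Best is S, E, and W with total payoff 35.

35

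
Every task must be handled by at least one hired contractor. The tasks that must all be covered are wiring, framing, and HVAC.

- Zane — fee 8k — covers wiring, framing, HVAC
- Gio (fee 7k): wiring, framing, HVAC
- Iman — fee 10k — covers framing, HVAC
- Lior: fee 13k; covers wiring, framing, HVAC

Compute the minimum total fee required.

Gio alone covers wiring, framing, HVAC — every task.
Total fee: 7.

7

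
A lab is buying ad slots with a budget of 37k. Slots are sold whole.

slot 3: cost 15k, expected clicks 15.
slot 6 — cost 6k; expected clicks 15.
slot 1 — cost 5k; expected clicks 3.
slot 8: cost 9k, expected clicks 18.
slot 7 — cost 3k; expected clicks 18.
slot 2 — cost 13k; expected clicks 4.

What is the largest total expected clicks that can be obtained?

Allowing fractional choices, the relaxed optimum would be about 68.4, but ad slots are indivisible.
slot 6 + slot 1 + slot 8 + slot 7 + slot 2: cost 6 + 5 + 9 + 3 + 13 = 36 ≤ 37, expected clicks 15 + 3 + 18 + 18 + 4 = 58.
slot 3 + slot 6 + slot 8 + slot 7: cost 15 + 6 + 9 + 3 = 33 ≤ 37, expected clicks 15 + 15 + 18 + 18 = 66.
Best is slot 3, slot 6, slot 8, and slot 7 with total expected clicks 66.

66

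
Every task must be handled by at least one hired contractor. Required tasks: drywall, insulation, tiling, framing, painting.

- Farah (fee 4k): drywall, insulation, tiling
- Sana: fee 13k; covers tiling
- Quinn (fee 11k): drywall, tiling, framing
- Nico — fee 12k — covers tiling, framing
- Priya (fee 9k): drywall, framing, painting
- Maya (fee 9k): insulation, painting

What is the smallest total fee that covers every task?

Choose Farah and Priya: together they cover drywall, insulation, tiling, framing, painting — every task.
Total fee: 4 + 9 = 13.
No cover costs less than 13.

13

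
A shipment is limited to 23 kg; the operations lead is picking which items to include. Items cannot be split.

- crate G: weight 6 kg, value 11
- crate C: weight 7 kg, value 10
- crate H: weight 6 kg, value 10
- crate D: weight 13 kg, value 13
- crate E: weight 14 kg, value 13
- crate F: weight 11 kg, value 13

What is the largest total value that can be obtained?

Allowing fractional choices, the relaxed optimum would be about 35.7, but items are indivisible.
crate G + crate F: weight 6 + 11 = 17 ≤ 23, value 11 + 13 = 24.
crate G + crate C + crate H: weight 6 + 7 + 6 = 19 ≤ 23, value 11 + 10 + 10 = 31.
crate G + crate H + crate F: weight 6 + 6 + 11 = 23 ≤ 23, value 11 + 10 + 13 = 34.
Best is crate G, crate H, and crate F with total value 34.

34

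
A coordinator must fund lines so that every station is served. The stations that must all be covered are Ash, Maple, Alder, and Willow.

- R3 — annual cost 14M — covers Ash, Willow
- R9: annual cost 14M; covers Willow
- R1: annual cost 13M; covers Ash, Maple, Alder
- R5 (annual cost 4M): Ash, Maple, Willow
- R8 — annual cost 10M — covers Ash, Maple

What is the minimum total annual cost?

17

Choose R1 and R5: together they cover Ash, Maple, Alder, Willow — every station.
Total annual cost: 13 + 4 = 17.
No cover costs less than 17.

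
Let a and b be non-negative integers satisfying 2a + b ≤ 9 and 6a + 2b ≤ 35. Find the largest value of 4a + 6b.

(a,b)=(0,9): 2·0+1·9=9≤9, 6·0+2·9=18≤35, objective 54.
(a,b)=(0,8): 2·0+1·8=8≤9, 6·0+2·8=16≤35, objective 48.
No feasible integer point exceeds 54.

54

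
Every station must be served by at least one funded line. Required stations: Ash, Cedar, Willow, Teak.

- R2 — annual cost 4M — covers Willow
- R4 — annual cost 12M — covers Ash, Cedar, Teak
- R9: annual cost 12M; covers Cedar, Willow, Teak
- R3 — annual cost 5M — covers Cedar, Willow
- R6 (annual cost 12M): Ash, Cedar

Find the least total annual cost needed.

16

The greedy cost-per-new-station heuristic would pick R3 and R4 for 17, but a cheaper cover exists.
Choose R2 and R4: together they cover Ash, Cedar, Willow, Teak — every station.
Total annual cost: 4 + 12 = 16.
No cover costs less than 16.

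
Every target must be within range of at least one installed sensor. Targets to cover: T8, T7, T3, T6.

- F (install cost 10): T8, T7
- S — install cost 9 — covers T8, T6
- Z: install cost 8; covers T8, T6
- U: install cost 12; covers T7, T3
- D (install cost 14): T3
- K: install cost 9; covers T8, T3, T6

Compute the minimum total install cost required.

19

Choose F and K: together they cover T8, T7, T3, T6 — every target.
Total install cost: 10 + 9 = 19.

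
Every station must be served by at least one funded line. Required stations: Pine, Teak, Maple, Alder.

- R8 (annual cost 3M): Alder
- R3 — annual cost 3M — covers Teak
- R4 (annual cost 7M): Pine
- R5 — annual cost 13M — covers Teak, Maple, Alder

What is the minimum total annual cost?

20

The greedy cost-per-new-station heuristic would pick R8, R3, R4, and R5 for 26, but a cheaper cover exists.
Choose R4 and R5: together they cover Pine, Teak, Maple, Alder — every station.
Total annual cost: 7 + 13 = 20.
No cover costs less than 20.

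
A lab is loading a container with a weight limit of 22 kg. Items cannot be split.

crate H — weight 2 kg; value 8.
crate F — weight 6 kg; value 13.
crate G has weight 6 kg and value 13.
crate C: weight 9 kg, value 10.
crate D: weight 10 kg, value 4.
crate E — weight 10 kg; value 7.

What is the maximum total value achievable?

36

crate H + crate F + crate G: weight 2 + 6 + 6 = 14 ≤ 22, value 8 + 13 + 13 = 34.
crate F + crate G + crate C: weight 6 + 6 + 9 = 21 ≤ 22, value 13 + 13 + 10 = 36.
crate F + crate G + crate E: weight 6 + 6 + 10 = 22 ≤ 22, value 13 + 13 + 7 = 33.
Best is crate F, crate G, and crate C with total value 36.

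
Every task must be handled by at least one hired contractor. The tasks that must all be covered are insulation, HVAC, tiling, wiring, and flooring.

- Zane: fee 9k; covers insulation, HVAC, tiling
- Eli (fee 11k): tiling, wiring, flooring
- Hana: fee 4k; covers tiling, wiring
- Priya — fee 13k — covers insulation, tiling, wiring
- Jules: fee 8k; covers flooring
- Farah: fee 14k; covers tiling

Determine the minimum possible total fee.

This is an integer covering problem.
The greedy cost-per-new-task heuristic would pick Hana, Zane, and Jules for 21, but a cheaper cover exists.
Choose Zane and Eli: together they cover insulation, HVAC, tiling, wiring, flooring — every task.
Total fee: 9 + 11 = 20.
No cover costs less than 20.

20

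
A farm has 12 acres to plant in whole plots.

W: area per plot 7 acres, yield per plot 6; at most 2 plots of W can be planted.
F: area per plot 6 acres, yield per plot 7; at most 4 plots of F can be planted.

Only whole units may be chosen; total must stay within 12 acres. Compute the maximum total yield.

14

2×F: area 12 ≤ 12, yield 2·7 = 14.
1×F: area 6 ≤ 12, yield 1·7 = 7.
Best is 14.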